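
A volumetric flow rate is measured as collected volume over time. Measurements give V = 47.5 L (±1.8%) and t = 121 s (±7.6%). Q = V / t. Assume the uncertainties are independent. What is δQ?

For a monomial Q ∝ V, t^-1, fractional errors add in quadrature:
  (1·δV/V)² = (1×0.0180)² = 0.000324;  (-1·δt/t)² = (-1×0.0760)² = 0.00578
δQ/Q = √(0.00610) = 0.0781
Q = 0.393 L/s, so δQ = 0.0781 × 0.393 = 0.0307 L/s.

0.0307 L/s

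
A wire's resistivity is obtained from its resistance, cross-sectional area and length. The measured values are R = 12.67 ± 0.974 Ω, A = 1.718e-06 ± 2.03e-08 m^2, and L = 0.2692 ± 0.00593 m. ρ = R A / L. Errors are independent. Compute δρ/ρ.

Relative error in a monomial: (δρ/ρ)² = Σ (nᵢ · δxᵢ/xᵢ)².
  (1·δR/R)² = (1×0.0769)² = 0.00591;  (1·δA/A)² = (1×0.0118)² = 0.000140;  (-1·δL/L)² = (-1×0.0220)² = 0.000485
δρ/ρ = √(0.00653) = 0.0808

0.0808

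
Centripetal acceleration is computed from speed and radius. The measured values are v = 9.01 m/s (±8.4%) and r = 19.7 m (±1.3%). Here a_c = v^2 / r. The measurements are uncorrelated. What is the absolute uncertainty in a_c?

0.694 m/s^2

a_c is a product of powers, so relative uncertainties combine in quadrature:
  (2·δv/v)² = (2×0.0840)² = 0.0282;  (-1·δr/r)² = (-1×0.0130)² = 0.000169
δa_c/a_c = √(0.0284) = 0.169
a_c = 4.12 m/s^2, so δa_c = 0.169 × 4.12 = 0.694 m/s^2.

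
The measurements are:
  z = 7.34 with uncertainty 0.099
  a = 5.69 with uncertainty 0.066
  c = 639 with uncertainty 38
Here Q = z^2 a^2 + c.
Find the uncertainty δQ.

Let p = z^2·a^2 = 1740. δp/p = √((2·δz/z)² + (2·δa/a)²) = √(0.000728 + 0.000538) = 0.0356, so δp = 62.1.
Q = p + c: δQ = √(δp² + δc²) = √(3850 + 1440) = 72.8

72.8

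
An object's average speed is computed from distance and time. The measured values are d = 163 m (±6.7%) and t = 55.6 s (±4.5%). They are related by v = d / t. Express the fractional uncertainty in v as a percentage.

For a monomial v ∝ d, t^-1, fractional errors add in quadrature:
  (1·δd/d)² = (1×0.0670)² = 0.00449;  (-1·δt/t)² = (-1×0.0450)² = 0.00202
δv/v = √(0.00651) = 0.0807

8.07%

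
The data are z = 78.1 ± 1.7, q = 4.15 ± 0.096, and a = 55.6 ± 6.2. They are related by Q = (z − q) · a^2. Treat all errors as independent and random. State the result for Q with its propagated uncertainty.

(2.29 ± 0.513) × 10^5

Let u = z − q = 73.9. δu = √(δz² + δq²) = √(2.89 + 0.00922) = 1.70, so δu/u = 0.0230.
Q is then a monomial in u, a:
δQ/Q = √((δu/u)² + (2·δa/a)²) = √(0.000530 + 0.0497) = 0.224
Q = 2.29e+05, so δQ = 0.224 × 2.29e+05 = 51300.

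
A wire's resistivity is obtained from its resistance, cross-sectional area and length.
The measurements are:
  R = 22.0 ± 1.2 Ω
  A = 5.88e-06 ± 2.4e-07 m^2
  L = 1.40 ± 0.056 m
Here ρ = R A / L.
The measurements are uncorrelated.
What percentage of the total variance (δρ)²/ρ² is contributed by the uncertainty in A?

(δρ/ρ)² = (1·δR/R)² + (1·δA/A)² + (-1·δL/L)²
  R term: (1×0.0545)² = 0.00298
  A term: (1×0.0408)² = 0.00167
  L term: (-1×0.0400)² = 0.00160
Total = 0.00624. Share from A = 0.00167/0.00624 = 0.267.

26.7%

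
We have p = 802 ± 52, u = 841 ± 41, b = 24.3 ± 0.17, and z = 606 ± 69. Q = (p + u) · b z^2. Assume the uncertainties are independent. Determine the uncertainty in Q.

Let w = p + u = 1640. δw = √(δp² + δu²) = √(2700 + 1680) = 66.2, so δw/w = 0.0403.
Q is then a monomial in w, b, z:
δQ/Q = √((δw/w)² + (1·δb/b)² + (2·δz/z)²) = √(0.00162 + 4.89e-05 + 0.0519) = 0.231
Q = 1.47e+10, so δQ = 0.231 × 1.47e+10 = 3.39e+09.

3.39e+09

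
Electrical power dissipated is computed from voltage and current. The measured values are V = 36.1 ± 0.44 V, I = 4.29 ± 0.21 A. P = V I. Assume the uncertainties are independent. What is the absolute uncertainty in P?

7.81 W

For a monomial P ∝ V, I, fractional errors add in quadrature:
  (1·δV/V)² = (1×0.0122)² = 0.000149;  (1·δI/I)² = (1×0.0490)² = 0.00240
δP/P = √(0.00254) = 0.0504
P = 155 W, so δP = 0.0504 × 155 = 7.81 W.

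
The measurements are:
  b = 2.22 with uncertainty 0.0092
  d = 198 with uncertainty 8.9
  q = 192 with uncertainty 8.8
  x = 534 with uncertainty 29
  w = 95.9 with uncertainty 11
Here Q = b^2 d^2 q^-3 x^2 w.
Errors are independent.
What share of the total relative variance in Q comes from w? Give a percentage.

25.3%

(δQ/Q)² = (2·δb/b)² + (2·δd/d)² + (-3·δq/q)² + (2·δx/x)² + (1·δw/w)²
  b term: (2×0.00414)² = 6.87e-05
  d term: (2×0.0449)² = 0.00808
  q term: (-3×0.0458)² = 0.0189
  x term: (2×0.0543)² = 0.0118
  w term: (1×0.115)² = 0.0132
Total = 0.0520. Share from w = 0.0132/0.0520 = 0.253.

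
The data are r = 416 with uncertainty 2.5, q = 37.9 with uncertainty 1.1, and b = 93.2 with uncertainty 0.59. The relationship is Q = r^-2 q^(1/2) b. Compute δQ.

6.59e-05

For a monomial Q ∝ r^-2, q^(1/2), b, fractional errors add in quadrature:
  (-2·δr/r)² = (-2×0.00601)² = 0.000144;  (½·δq/q)² = (0.5×0.0290)² = 0.000211;  (1·δb/b)² = (1×0.00633)² = 4.01e-05
δQ/Q = √(0.000395) = 0.0199
Q = 0.00332, so δQ = 0.0199 × 0.00332 = 6.59e-05.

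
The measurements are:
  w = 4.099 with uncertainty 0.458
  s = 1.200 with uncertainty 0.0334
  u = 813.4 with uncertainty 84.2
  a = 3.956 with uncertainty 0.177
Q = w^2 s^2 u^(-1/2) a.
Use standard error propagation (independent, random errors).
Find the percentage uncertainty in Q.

Each factor contributes (exponent × relative error)² to (δQ/Q)²:
  (2·δw/w)² = (2×0.112)² = 0.0499;  (2·δs/s)² = (2×0.0278)² = 0.00310;  (−½·δu/u)² = (-0.5×0.104)² = 0.00268;  (1·δa/a)² = (1×0.0447)² = 0.00200
δQ/Q = √(0.0577) = 0.240

24.0%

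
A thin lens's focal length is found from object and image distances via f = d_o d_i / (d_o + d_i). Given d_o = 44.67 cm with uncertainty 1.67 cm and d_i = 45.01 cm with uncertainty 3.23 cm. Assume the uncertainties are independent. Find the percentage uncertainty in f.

4.04%

∂f/∂d_o = (d_i/(d_o+d_i))² = 0.252;  ∂f/∂d_i = (d_o/(d_o+d_i))² = 0.248
δf = √((∂f/∂d_o · δd_o)² + (∂f/∂d_i · δd_i)²) = √(0.177 + 0.642) = 0.905 cm
f = 22.42 cm, so δf/f = 0.905/22.42 = 0.0404.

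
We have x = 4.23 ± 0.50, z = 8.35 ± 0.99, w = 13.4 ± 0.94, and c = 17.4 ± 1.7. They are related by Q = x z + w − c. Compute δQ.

Let p = x·z = 35.3. δp/p = √((1·δx/x)² + (1·δz/z)²) = √(0.0140 + 0.0141) = 0.167, so δp = 5.91.
Q = p + w − c: δQ = √(δp² + δw² + δc²) = √(35.0 + 0.884 + 2.89) = 6.22

6.22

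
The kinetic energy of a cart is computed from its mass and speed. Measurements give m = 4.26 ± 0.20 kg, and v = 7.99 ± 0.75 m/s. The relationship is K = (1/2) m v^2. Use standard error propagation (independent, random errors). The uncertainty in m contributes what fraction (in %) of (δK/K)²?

(δK/K)² = (1·δm/m)² + (2·δv/v)²
  m term: (1×0.0469)² = 0.00220
  v term: (2×0.0939)² = 0.0352
Total = 0.0374. Share from m = 0.00220/0.0374 = 0.0589.

5.89%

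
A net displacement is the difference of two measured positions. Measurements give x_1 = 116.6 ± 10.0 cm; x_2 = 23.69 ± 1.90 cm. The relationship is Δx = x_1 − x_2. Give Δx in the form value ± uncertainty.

Absolute uncertainties add in quadrature for a linear combination:
  (δx_1)² = 100;  (δx_2)² = 3.61
δΔx = √(104) = 10.2 cm
Δx = 92.91 cm.

92.91 ± 10.2 cm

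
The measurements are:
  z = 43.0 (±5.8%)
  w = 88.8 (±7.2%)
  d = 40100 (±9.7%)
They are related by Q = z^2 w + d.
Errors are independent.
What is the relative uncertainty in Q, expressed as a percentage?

11.1%

Let p = z^2·w = 1.64e+05. δp/p = √((2·δz/z)² + (1·δw/w)²) = √(0.0135 + 0.00518) = 0.137, so δp = 22400.
Q = p + d: δQ = √(δp² + δd²) = √(5.03e+08 + 1.51e+07) = 22800
Q = 2.04e+05, so δQ/Q = 22800/2.04e+05 = 0.111.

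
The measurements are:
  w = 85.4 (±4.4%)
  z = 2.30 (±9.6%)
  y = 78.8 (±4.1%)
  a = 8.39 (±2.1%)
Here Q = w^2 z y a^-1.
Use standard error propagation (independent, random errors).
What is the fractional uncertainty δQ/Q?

Each factor contributes (exponent × relative error)² to (δQ/Q)²:
  (2·δw/w)² = (2×0.0440)² = 0.00774;  (1·δz/z)² = (1×0.0960)² = 0.00922;  (1·δy/y)² = (1×0.0410)² = 0.00168;  (-1·δa/a)² = (-1×0.0210)² = 0.000441
δQ/Q = √(0.0191) = 0.138

0.138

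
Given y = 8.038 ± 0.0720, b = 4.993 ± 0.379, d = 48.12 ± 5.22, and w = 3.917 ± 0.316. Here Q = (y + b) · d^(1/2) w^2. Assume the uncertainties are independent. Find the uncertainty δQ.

Let u = y + b = 13.03. δu = √(δy² + δb²) = √(0.00518 + 0.144) = 0.386, so δu/u = 0.0296.
Q is then a monomial in u, d, w:
δQ/Q = √((δu/u)² + (½·δd/d)² + (2·δw/w)²) = √(0.000876 + 0.00294 + 0.0260) = 0.173
Q = 1387, so δQ = 0.173 × 1387 = 240.

240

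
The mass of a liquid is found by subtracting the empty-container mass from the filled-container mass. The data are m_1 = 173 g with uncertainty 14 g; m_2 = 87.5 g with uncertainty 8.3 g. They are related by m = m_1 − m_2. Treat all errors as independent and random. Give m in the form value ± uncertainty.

85.5 ± 16.3 g

Absolute uncertainties add in quadrature for a linear combination:
  (δm_1)² = 196;  (δm_2)² = 68.9
δm = √(265) = 16.3 g
m = 85.5 g.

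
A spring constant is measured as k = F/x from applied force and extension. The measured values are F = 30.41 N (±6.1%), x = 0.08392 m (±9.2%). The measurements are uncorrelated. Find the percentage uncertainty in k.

11.0%

Since k is a product/quotient, work with relative uncertainties:
  (1·δF/F)² = (1×0.0610)² = 0.00372;  (-1·δx/x)² = (-1×0.0920)² = 0.00846
δk/k = √(0.0122) = 0.110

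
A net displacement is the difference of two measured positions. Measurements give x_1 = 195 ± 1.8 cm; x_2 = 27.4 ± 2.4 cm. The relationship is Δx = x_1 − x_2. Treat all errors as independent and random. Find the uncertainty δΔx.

3.00 cm

Δx is a linear combination, so absolute uncertainties add in quadrature:
  (δx_1)² = 3.24;  (δx_2)² = 5.76
δΔx = √(9.00) = 3.00 cm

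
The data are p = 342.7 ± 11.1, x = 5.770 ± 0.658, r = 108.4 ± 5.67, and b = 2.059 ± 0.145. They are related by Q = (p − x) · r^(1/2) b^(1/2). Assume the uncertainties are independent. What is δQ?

276

Let u = p − x = 336.9. δu = √(δp² + δx²) = √(123 + 0.433) = 11.1, so δu/u = 0.0330.
Q is then a monomial in u, r, b:
δQ/Q = √((δu/u)² + (½·δr/r)² + (½·δb/b)²) = √(0.00109 + 0.000684 + 0.00124) = 0.0549
Q = 5034, so δQ = 0.0549 × 5034 = 276.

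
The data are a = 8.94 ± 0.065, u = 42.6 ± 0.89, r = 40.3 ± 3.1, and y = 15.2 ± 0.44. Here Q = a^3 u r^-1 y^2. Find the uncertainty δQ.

17600

For a monomial Q ∝ a^3, u, r^-1, y^2, fractional errors add in quadrature:
  (3·δa/a)² = (3×0.00727)² = 0.000476;  (1·δu/u)² = (1×0.0209)² = 0.000436;  (-1·δr/r)² = (-1×0.0769)² = 0.00592;  (2·δy/y)² = (2×0.0289)² = 0.00335
δQ/Q = √(0.0102) = 0.101
Q = 1.75e+05, so δQ = 0.101 × 1.75e+05 = 17600.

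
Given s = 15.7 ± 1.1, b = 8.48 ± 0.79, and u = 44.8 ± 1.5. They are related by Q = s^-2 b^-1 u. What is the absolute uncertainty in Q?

0.00368

Products/powers → add relative errors in quadrature, weighted by exponent:
  (-2·δs/s)² = (-2×0.0701)² = 0.0196;  (-1·δb/b)² = (-1×0.0932)² = 0.00868;  (1·δu/u)² = (1×0.0335)² = 0.00112
δQ/Q = √(0.0294) = 0.172
Q = 0.0214, so δQ = 0.172 × 0.0214 = 0.00368.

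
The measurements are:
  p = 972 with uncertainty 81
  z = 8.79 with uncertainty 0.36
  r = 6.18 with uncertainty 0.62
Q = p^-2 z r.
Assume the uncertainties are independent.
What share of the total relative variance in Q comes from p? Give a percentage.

(δQ/Q)² = (-2·δp/p)² + (1·δz/z)² + (1·δr/r)²
  p term: (-2×0.0833)² = 0.0278
  z term: (1×0.0410)² = 0.00168
  r term: (1×0.100)² = 0.0101
Total = 0.0395. Share from p = 0.0278/0.0395 = 0.703.

70.3%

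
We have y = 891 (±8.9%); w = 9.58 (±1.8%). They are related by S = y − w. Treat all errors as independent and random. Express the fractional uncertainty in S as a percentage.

9.00%

Each term contributes (cᵢ δxᵢ)² to (δS)²:
  (δy)² = 6290;  (δw)² = 0.0297
δS = √(6290) = 79.3
S = 881, so δS/S = 79.3/881 = 0.0900.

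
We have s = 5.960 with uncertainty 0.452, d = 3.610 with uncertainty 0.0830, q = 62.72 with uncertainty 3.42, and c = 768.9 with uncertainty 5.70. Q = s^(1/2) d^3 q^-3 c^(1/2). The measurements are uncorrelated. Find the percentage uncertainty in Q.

18.2%

Relative error in a monomial: (δQ/Q)² = Σ (nᵢ · δxᵢ/xᵢ)².
  (½·δs/s)² = (0.5×0.0758)² = 0.00144;  (3·δd/d)² = (3×0.0230)² = 0.00476;  (-3·δq/q)² = (-3×0.0545)² = 0.0268;  (½·δc/c)² = (0.5×0.00741)² = 1.37e-05
δQ/Q = √(0.0330) = 0.182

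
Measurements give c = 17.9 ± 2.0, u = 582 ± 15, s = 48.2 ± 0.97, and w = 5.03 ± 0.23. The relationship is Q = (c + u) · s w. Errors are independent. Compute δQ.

8140

Let h = c + u = 600. δh = √(δc² + δu²) = √(4.00 + 225) = 15.1, so δh/h = 0.0252.
Q is then a monomial in h, s, w:
δQ/Q = √((δh/h)² + (1·δs/s)² + (1·δw/w)²) = √(0.000636 + 0.000405 + 0.00209) = 0.0560
Q = 1.45e+05, so δQ = 0.0560 × 1.45e+05 = 8140.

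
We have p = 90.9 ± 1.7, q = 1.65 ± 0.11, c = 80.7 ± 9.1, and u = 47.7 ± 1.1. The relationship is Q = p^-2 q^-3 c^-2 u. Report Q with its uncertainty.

Products/powers → add relative errors in quadrature, weighted by exponent:
  (-2·δp/p)² = (-2×0.0187)² = 0.00140;  (-3·δq/q)² = (-3×0.0667)² = 0.0400;  (-2·δc/c)² = (-2×0.113)² = 0.0509;  (1·δu/u)² = (1×0.0231)² = 0.000532
δQ/Q = √(0.0928) = 0.305
Q = 1.97e-07, so δQ = 0.305 × 1.97e-07 = 6.01e-08.

(1.97 ± 0.601) × 10^-7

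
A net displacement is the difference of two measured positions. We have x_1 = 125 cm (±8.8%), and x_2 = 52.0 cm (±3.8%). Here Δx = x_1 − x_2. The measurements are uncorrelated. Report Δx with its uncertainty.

Sums and differences: (δΔx)² = Σ (cᵢ δxᵢ)².
  (δx_1)² = 121;  (δx_2)² = 3.90
δΔx = √(125) = 11.2 cm
Δx = 73.0 cm.

73.0 ± 11.2 cm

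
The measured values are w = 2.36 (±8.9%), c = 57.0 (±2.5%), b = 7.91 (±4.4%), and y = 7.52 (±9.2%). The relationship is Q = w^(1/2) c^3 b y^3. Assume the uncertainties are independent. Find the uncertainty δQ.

2.8e+08

Products/powers → add relative errors in quadrature, weighted by exponent:
  (½·δw/w)² = (0.5×0.0890)² = 0.00198;  (3·δc/c)² = (3×0.0250)² = 0.00563;  (1·δb/b)² = (1×0.0440)² = 0.00194;  (3·δy/y)² = (3×0.0920)² = 0.0762
δQ/Q = √(0.0857) = 0.293
Q = 9.57e+08, so δQ = 0.293 × 9.57e+08 = 2.8e+08.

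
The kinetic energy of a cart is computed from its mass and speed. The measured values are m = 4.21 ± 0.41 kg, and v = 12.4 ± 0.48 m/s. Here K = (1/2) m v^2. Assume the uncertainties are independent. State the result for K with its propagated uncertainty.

324 ± 40.3 J

Products/powers → add relative errors in quadrature, weighted by exponent:
  (1·δm/m)² = (1×0.0974)² = 0.00948;  (2·δv/v)² = (2×0.0387)² = 0.00599
δK/K = √(0.0155) = 0.124
K = 324 J, so δK = 0.124 × 324 = 40.3 J.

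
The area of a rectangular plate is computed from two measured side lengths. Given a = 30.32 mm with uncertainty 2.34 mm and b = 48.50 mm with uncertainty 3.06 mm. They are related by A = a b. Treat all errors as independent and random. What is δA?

A is a product of powers, so relative uncertainties combine in quadrature:
  (1·δa/a)² = (1×0.0772)² = 0.00596;  (1·δb/b)² = (1×0.0631)² = 0.00398
δA/A = √(0.00994) = 0.0997
A = 1471 mm^2, so δA = 0.0997 × 1471 = 147 mm^2.

147 mm^2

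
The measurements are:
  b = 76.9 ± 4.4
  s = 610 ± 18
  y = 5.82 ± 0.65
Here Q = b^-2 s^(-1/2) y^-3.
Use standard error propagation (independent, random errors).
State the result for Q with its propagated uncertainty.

Products/powers → add relative errors in quadrature, weighted by exponent:
  (-2·δb/b)² = (-2×0.0572)² = 0.0131;  (−½·δs/s)² = (-0.5×0.0295)² = 0.000218;  (-3·δy/y)² = (-3×0.112)² = 0.112
δQ/Q = √(0.126) = 0.354
Q = 3.47e-08, so δQ = 0.354 × 3.47e-08 = 1.23e-08.

(3.47 ± 1.23) × 10^-8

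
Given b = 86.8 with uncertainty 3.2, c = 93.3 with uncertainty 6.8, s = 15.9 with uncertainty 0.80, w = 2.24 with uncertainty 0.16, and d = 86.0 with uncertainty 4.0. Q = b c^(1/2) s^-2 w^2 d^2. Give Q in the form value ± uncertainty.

Since Q is a product/quotient, work with relative uncertainties:
  (1·δb/b)² = (1×0.0369)² = 0.00136;  (½·δc/c)² = (0.5×0.0729)² = 0.00133;  (-2·δs/s)² = (-2×0.0503)² = 0.0101;  (2·δw/w)² = (2×0.0714)² = 0.0204;  (2·δd/d)² = (2×0.0465)² = 0.00865
δQ/Q = √(0.0419) = 0.205
Q = 1.23e+05, so δQ = 0.205 × 1.23e+05 = 25200.

(1.23 ± 0.252) × 10^5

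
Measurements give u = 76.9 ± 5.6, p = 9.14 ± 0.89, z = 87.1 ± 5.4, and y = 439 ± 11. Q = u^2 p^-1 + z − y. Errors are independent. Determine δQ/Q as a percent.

Let w = u^2·p^-1 = 647. δw/w = √((2·δu/u)² + (-1·δp/p)²) = √(0.0212 + 0.00948) = 0.175, so δw = 113.
Q = w + z − y: δQ = √(δw² + δz² + δy²) = √(12800 + 29.2 + 121) = 114
Q = 295, so δQ/Q = 114/295 = 0.386.

38.6%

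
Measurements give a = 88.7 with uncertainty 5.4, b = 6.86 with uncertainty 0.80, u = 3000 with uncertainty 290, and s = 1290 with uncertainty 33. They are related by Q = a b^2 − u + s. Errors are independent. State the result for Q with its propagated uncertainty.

2460 ± 1050

Let p = a·b^2 = 4170. δp/p = √((1·δa/a)² + (2·δb/b)²) = √(0.00371 + 0.0544) = 0.241, so δp = 1010.
Q = p − u + s: δQ = √(δp² + δu² + δs²) = √(1.01e+06 + 84100 + 1090) = 1050
Q = 2460.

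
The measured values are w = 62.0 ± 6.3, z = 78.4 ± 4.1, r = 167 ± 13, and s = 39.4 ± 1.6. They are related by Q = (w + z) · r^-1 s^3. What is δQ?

Let u = w + z = 140. δu = √(δw² + δz²) = √(39.7 + 16.8) = 7.52, so δu/u = 0.0535.
Q is then a monomial in u, r, s:
δQ/Q = √((δu/u)² + (-1·δr/r)² + (3·δs/s)²) = √(0.00287 + 0.00606 + 0.0148) = 0.154
Q = 51400, so δQ = 0.154 × 51400 = 7930.

7930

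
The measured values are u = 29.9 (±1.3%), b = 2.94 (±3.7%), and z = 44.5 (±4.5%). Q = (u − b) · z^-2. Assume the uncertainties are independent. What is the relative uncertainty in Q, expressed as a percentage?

9.12%

Let w = u − b = 27.0. δw = √(δu² + δb²) = √(0.151 + 0.0118) = 0.404, so δw/w = 0.0150.
Q is then a monomial in w, z:
δQ/Q = √((δw/w)² + (-2·δz/z)²) = √(0.000224 + 0.00810) = 0.0912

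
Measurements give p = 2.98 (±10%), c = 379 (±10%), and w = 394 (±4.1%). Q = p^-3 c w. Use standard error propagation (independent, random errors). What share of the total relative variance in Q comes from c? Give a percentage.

9.83%

(δQ/Q)² = (-3·δp/p)² + (1·δc/c)² + (1·δw/w)²
  p term: (-3×0.100)² = 0.0900
  c term: (1×0.100)² = 0.0100
  w term: (1×0.0410)² = 0.00168
Total = 0.102. Share from c = 0.0100/0.102 = 0.0983.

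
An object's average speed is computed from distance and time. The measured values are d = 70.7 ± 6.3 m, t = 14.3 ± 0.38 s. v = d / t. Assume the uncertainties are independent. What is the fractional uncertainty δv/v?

Since v is a product/quotient, work with relative uncertainties:
  (1·δd/d)² = (1×0.0891)² = 0.00794;  (-1·δt/t)² = (-1×0.0266)² = 0.000706
δv/v = √(0.00865) = 0.0930

0.0930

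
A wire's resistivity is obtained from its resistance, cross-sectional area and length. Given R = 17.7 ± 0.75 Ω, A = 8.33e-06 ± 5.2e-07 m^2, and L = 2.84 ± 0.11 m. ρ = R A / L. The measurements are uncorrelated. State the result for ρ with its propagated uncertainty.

Products/powers → add relative errors in quadrature, weighted by exponent:
  (1·δR/R)² = (1×0.0424)² = 0.00180;  (1·δA/A)² = (1×0.0624)² = 0.00390;  (-1·δL/L)² = (-1×0.0387)² = 0.00150
δρ/ρ = √(0.00719) = 0.0848
ρ = 5.19e-05 Ω·m, so δρ = 0.0848 × 5.19e-05 = 4.4e-06 Ω·m.

(5.19 ± 0.440) × 10^-5 Ω·m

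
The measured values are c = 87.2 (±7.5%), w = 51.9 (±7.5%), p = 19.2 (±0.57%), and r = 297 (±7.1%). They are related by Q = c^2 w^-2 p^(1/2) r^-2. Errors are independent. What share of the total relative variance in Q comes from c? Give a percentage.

34.5%

(δQ/Q)² = (2·δc/c)² + (-2·δw/w)² + (½·δp/p)² + (-2·δr/r)²
  c term: (2×0.0750)² = 0.0225
  w term: (-2×0.0750)² = 0.0225
  p term: (0.5×0.00570)² = 8.12e-06
  r term: (-2×0.0710)² = 0.0202
Total = 0.0652. Share from c = 0.0225/0.0652 = 0.345.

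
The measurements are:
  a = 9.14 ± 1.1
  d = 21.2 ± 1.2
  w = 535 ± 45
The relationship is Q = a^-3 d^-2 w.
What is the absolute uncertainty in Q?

Since Q is a product/quotient, work with relative uncertainties:
  (-3·δa/a)² = (-3×0.120)² = 0.130;  (-2·δd/d)² = (-2×0.0566)² = 0.0128;  (1·δw/w)² = (1×0.0841)² = 0.00707
δQ/Q = √(0.150) = 0.388
Q = 0.00156, so δQ = 0.388 × 0.00156 = 0.000604.

0.000604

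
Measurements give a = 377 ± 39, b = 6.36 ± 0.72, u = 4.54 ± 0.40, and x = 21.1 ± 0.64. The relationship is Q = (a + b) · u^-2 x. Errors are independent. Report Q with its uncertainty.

Let w = a + b = 383. δw = √(δa² + δb²) = √(1520 + 0.518) = 39.0, so δw/w = 0.102.
Q is then a monomial in w, u, x:
δQ/Q = √((δw/w)² + (-2·δu/u)² + (1·δx/x)²) = √(0.0104 + 0.0311 + 0.000920) = 0.206
Q = 392, so δQ = 0.206 × 392 = 80.7.

392 ± 80.7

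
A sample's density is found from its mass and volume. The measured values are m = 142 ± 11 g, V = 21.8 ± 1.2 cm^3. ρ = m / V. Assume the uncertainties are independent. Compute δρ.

Relative error in a monomial: (δρ/ρ)² = Σ (nᵢ · δxᵢ/xᵢ)².
  (1·δm/m)² = (1×0.0775)² = 0.00600;  (-1·δV/V)² = (-1×0.0550)² = 0.00303
δρ/ρ = √(0.00903) = 0.0950
ρ = 6.51 g/cm^3, so δρ = 0.0950 × 6.51 = 0.619 g/cm^3.

0.619 g/cm^3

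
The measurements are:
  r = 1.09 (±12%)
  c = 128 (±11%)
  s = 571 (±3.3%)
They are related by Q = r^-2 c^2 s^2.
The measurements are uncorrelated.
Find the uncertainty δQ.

1.49e+09

Each factor contributes (exponent × relative error)² to (δQ/Q)²:
  (-2·δr/r)² = (-2×0.120)² = 0.0576;  (2·δc/c)² = (2×0.110)² = 0.0484;  (2·δs/s)² = (2×0.0330)² = 0.00436
δQ/Q = √(0.110) = 0.332
Q = 4.5e+09, so δQ = 0.332 × 4.5e+09 = 1.49e+09.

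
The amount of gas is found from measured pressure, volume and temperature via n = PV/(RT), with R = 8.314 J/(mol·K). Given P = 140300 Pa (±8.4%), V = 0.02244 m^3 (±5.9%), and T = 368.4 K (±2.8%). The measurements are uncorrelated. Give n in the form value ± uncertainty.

Each factor contributes (exponent × relative error)² to (δn/n)²:
  (1·δP/P)² = (1×0.0840)² = 0.00706;  (1·δV/V)² = (1×0.0590)² = 0.00348;  (-1·δT/T)² = (-1×0.0280)² = 0.000784
δn/n = √(0.0113) = 0.106
n = 1.028 mol, so δn = 0.106 × 1.028 = 0.109 mol.

1.028 ± 0.109 mol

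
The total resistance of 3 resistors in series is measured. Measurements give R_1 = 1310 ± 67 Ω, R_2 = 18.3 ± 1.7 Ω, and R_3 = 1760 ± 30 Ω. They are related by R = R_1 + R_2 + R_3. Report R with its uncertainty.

For a sum/difference, combine absolute errors in quadrature:
  (δR_1)² = 4490;  (δR_2)² = 2.89;  (δR_3)² = 900
δR = √(5390) = 73.4 Ω
R = 3090 Ω.

3090 ± 73.4 Ω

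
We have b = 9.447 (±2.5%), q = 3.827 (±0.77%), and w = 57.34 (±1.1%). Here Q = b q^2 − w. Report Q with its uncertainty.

Let p = b·q^2 = 138.4. δp/p = √((1·δb/b)² + (2·δq/q)²) = √(0.000625 + 0.000237) = 0.0294, so δp = 4.06.
Q = p − w: δQ = √(δp² + δw²) = √(16.5 + 0.398) = 4.11
Q = 81.02.

81.02 ± 4.11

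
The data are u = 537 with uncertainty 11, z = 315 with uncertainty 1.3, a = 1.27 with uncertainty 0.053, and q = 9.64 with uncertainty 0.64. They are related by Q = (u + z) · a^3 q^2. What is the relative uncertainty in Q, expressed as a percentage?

18.3%

Let w = u + z = 852. δw = √(δu² + δz²) = √(121 + 1.69) = 11.1, so δw/w = 0.0130.
Q is then a monomial in w, a, q:
δQ/Q = √((δw/w)² + (3·δa/a)² + (2·δq/q)²) = √(0.000169 + 0.0157 + 0.0176) = 0.183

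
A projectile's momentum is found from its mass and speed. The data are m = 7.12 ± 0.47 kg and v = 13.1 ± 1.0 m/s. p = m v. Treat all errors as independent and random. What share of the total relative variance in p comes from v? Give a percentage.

57.2%

(δp/p)² = (1·δm/m)² + (1·δv/v)²
  m term: (1×0.0660)² = 0.00436
  v term: (1×0.0763)² = 0.00583
Total = 0.0102. Share from v = 0.00583/0.0102 = 0.572.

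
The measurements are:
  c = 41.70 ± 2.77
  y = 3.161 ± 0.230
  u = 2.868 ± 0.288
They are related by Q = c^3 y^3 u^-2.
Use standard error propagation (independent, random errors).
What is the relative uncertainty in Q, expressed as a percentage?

35.7%

Products/powers → add relative errors in quadrature, weighted by exponent:
  (3·δc/c)² = (3×0.0664)² = 0.0397;  (3·δy/y)² = (3×0.0728)² = 0.0476;  (-2·δu/u)² = (-2×0.100)² = 0.0403
δQ/Q = √(0.128) = 0.357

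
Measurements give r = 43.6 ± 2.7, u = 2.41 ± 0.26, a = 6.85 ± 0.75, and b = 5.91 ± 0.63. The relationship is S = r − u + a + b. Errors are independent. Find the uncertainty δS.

2.88

S is a linear combination, so absolute uncertainties add in quadrature:
  (δr)² = 7.29;  (δu)² = 0.0676;  (δa)² = 0.562;  (δb)² = 0.397
δS = √(8.32) = 2.88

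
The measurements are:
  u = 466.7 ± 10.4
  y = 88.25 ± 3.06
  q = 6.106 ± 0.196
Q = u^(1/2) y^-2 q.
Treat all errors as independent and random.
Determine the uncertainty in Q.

0.00131

Relative error in a monomial: (δQ/Q)² = Σ (nᵢ · δxᵢ/xᵢ)².
  (½·δu/u)² = (0.5×0.0223)² = 0.000124;  (-2·δy/y)² = (-2×0.0347)² = 0.00481;  (1·δq/q)² = (1×0.0321)² = 0.00103
δQ/Q = √(0.00596) = 0.0772
Q = 0.01694, so δQ = 0.0772 × 0.01694 = 0.00131.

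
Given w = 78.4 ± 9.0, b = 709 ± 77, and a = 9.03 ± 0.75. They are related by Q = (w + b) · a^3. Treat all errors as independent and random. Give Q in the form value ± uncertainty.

Let u = w + b = 787. δu = √(δw² + δb²) = √(81.0 + 5930) = 77.5, so δu/u = 0.0985.
Q is then a monomial in u, a:
δQ/Q = √((δu/u)² + (3·δa/a)²) = √(0.00969 + 0.0621) = 0.268
Q = 5.8e+05, so δQ = 0.268 × 5.8e+05 = 1.55e+05.

(5.80 ± 1.55) × 10^5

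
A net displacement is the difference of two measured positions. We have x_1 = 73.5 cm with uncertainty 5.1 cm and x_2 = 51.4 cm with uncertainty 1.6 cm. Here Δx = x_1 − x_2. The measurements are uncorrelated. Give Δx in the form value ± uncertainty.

Absolute uncertainties add in quadrature for a linear combination:
  (δx_1)² = 26.0;  (δx_2)² = 2.56
δΔx = √(28.6) = 5.35 cm
Δx = 22.1 cm.

22.1 ± 5.35 cm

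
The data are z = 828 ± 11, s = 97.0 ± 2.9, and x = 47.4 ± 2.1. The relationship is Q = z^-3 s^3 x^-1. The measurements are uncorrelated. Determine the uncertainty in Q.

3.65e-06

Since Q is a product/quotient, work with relative uncertainties:
  (-3·δz/z)² = (-3×0.0133)² = 0.00159;  (3·δs/s)² = (3×0.0299)² = 0.00804;  (-1·δx/x)² = (-1×0.0443)² = 0.00196
δQ/Q = √(0.0116) = 0.108
Q = 3.39e-05, so δQ = 0.108 × 3.39e-05 = 3.65e-06.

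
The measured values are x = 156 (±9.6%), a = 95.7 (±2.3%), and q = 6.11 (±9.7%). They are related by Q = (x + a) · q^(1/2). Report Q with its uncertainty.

622 ± 48.1

Let u = x + a = 252. δu = √(δx² + δa²) = √(224 + 4.84) = 15.1, so δu/u = 0.0601.
Q is then a monomial in u, q:
δQ/Q = √((δu/u)² + (½·δq/q)²) = √(0.00362 + 0.00235) = 0.0773
Q = 622, so δQ = 0.0773 × 622 = 48.1.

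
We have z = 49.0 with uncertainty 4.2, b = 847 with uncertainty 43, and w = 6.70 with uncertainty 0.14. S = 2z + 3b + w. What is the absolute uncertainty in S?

129

Absolute uncertainties add in quadrature for a linear combination:
  (2·δz)² = 70.6;  (3·δb)² = 16600;  (δw)² = 0.0196
δS = √(16700) = 129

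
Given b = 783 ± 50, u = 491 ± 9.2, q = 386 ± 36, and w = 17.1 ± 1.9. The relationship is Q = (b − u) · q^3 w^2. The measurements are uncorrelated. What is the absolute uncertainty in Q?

1.95e+12

Let h = b − u = 292. δh = √(δb² + δu²) = √(2500 + 84.6) = 50.8, so δh/h = 0.174.
Q is then a monomial in h, q, w:
δQ/Q = √((δh/h)² + (3·δq/q)² + (2·δw/w)²) = √(0.0303 + 0.0783 + 0.0494) = 0.397
Q = 4.91e+12, so δQ = 0.397 × 4.91e+12 = 1.95e+12.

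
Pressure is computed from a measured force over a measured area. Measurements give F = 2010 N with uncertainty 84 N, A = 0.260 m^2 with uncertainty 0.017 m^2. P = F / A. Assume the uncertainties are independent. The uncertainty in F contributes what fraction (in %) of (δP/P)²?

(δP/P)² = (1·δF/F)² + (-1·δA/A)²
  F term: (1×0.0418)² = 0.00175
  A term: (-1×0.0654)² = 0.00428
Total = 0.00602. Share from F = 0.00175/0.00602 = 0.290.

29.0%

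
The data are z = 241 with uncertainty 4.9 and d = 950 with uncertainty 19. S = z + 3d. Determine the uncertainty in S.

S is a linear combination, so absolute uncertainties add in quadrature:
  (δz)² = 24.0;  (3·δd)² = 3250
δS = √(3270) = 57.2

57.2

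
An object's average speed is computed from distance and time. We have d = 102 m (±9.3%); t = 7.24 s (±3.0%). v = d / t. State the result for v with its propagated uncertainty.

14.1 ± 1.38 m/s

For a monomial v ∝ d, t^-1, fractional errors add in quadrature:
  (1·δd/d)² = (1×0.0930)² = 0.00865;  (-1·δt/t)² = (-1×0.0300)² = 0.000900
δv/v = √(0.00955) = 0.0977
v = 14.1 m/s, so δv = 0.0977 × 14.1 = 1.38 m/s.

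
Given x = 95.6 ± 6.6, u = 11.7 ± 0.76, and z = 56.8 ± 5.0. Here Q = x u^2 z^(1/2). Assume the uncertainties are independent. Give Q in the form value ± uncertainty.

Each factor contributes (exponent × relative error)² to (δQ/Q)²:
  (1·δx/x)² = (1×0.0690)² = 0.00477;  (2·δu/u)² = (2×0.0650)² = 0.0169;  (½·δz/z)² = (0.5×0.0880)² = 0.00194
δQ/Q = √(0.0236) = 0.154
Q = 98600, so δQ = 0.154 × 98600 = 15100.

98600 ± 15100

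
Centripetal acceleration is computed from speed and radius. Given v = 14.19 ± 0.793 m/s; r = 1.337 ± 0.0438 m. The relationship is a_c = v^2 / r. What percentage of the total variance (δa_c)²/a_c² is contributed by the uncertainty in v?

92.1%

(δa_c/a_c)² = (2·δv/v)² + (-1·δr/r)²
  v term: (2×0.0559)² = 0.0125
  r term: (-1×0.0328)² = 0.00107
Total = 0.0136. Share from v = 0.0125/0.0136 = 0.921.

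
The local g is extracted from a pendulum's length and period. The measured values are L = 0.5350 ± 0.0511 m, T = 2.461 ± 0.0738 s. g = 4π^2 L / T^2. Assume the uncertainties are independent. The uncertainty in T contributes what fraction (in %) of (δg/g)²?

(δg/g)² = (1·δL/L)² + (-2·δT/T)²
  L term: (1×0.0955)² = 0.00912
  T term: (-2×0.0300)² = 0.00360
Total = 0.0127. Share from T = 0.00360/0.0127 = 0.283.

28.3%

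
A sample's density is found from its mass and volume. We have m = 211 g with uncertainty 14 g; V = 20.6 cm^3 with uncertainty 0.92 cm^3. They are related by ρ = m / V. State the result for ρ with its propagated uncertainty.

Relative error in a monomial: (δρ/ρ)² = Σ (nᵢ · δxᵢ/xᵢ)².
  (1·δm/m)² = (1×0.0664)² = 0.00440;  (-1·δV/V)² = (-1×0.0447)² = 0.00199
δρ/ρ = √(0.00640) = 0.0800
ρ = 10.2 g/cm^3, so δρ = 0.0800 × 10.2 = 0.819 g/cm^3.

10.2 ± 0.819 g/cm^3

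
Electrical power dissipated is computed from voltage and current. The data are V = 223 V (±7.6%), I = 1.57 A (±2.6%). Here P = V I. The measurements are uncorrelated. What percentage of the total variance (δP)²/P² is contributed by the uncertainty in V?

89.5%

(δP/P)² = (1·δV/V)² + (1·δI/I)²
  V term: (1×0.0760)² = 0.00578
  I term: (1×0.0260)² = 0.000676
Total = 0.00645. Share from V = 0.00578/0.00645 = 0.895.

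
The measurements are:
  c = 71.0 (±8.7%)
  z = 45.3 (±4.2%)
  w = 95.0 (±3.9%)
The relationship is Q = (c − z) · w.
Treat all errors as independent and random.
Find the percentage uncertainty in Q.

Let u = c − z = 25.7. δu = √(δc² + δz²) = √(38.2 + 3.62) = 6.46, so δu/u = 0.251.
Q is then a monomial in u, w:
δQ/Q = √((δu/u)² + (1·δw/w)²) = √(0.0632 + 0.00152) = 0.254

25.4%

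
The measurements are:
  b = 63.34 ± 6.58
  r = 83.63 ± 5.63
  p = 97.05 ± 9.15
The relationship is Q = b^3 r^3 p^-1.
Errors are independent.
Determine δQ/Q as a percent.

Relative error in a monomial: (δQ/Q)² = Σ (nᵢ · δxᵢ/xᵢ)².
  (3·δb/b)² = (3×0.104)² = 0.0971;  (3·δr/r)² = (3×0.0673)² = 0.0408;  (-1·δp/p)² = (-1×0.0943)² = 0.00889
δQ/Q = √(0.147) = 0.383

38.3%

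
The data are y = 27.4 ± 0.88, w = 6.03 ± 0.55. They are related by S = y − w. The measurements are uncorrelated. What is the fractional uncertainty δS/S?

Absolute uncertainties add in quadrature for a linear combination:
  (δy)² = 0.774;  (δw)² = 0.303
δS = √(1.08) = 1.04
S = 21.4, so δS/S = 1.04/21.4 = 0.0486.

0.0486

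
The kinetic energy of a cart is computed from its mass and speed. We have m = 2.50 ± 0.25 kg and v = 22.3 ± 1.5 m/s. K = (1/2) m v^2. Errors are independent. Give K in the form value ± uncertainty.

For a monomial K ∝ m, v^2, fractional errors add in quadrature:
  (1·δm/m)² = (1×0.100)² = 0.0100;  (2·δv/v)² = (2×0.0673)² = 0.0181
δK/K = √(0.0281) = 0.168
K = 622 J, so δK = 0.168 × 622 = 104 J.

622 ± 104 J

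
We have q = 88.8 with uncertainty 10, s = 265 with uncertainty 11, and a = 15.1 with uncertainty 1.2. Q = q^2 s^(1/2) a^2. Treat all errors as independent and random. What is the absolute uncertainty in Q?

Since Q is a product/quotient, work with relative uncertainties:
  (2·δq/q)² = (2×0.113)² = 0.0507;  (½·δs/s)² = (0.5×0.0415)² = 0.000431;  (2·δa/a)² = (2×0.0795)² = 0.0253
δQ/Q = √(0.0764) = 0.276
Q = 2.93e+07, so δQ = 0.276 × 2.93e+07 = 8.09e+06.

8.09e+06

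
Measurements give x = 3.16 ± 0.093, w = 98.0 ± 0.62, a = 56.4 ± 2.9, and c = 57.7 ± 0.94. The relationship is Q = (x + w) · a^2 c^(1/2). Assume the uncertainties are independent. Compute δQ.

Let u = x + w = 101. δu = √(δx² + δw²) = √(0.00865 + 0.384) = 0.627, so δu/u = 0.00620.
Q is then a monomial in u, a, c:
δQ/Q = √((δu/u)² + (2·δa/a)² + (½·δc/c)²) = √(3.84e-05 + 0.0106 + 6.64e-05) = 0.103
Q = 2.44e+06, so δQ = 0.103 × 2.44e+06 = 2.53e+05.

2.53e+05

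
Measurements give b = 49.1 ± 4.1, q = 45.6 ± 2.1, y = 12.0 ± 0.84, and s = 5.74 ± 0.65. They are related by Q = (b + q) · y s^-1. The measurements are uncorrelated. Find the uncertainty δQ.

Let u = b + q = 94.7. δu = √(δb² + δq²) = √(16.8 + 4.41) = 4.61, so δu/u = 0.0486.
Q is then a monomial in u, y, s:
δQ/Q = √((δu/u)² + (1·δy/y)² + (-1·δs/s)²) = √(0.00237 + 0.00490 + 0.0128) = 0.142
Q = 198, so δQ = 0.142 × 198 = 28.1.

28.1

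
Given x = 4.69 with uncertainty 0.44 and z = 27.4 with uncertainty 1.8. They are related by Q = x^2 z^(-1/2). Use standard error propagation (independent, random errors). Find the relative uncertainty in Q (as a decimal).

0.190

For a monomial Q ∝ x^2, z^(-1/2), fractional errors add in quadrature:
  (2·δx/x)² = (2×0.0938)² = 0.0352;  (−½·δz/z)² = (-0.5×0.0657)² = 0.00108
δQ/Q = √(0.0363) = 0.190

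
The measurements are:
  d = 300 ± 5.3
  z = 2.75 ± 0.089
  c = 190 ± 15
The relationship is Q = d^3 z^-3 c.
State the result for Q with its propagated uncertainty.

(2.47 ± 0.335) × 10^8

Each factor contributes (exponent × relative error)² to (δQ/Q)²:
  (3·δd/d)² = (3×0.0177)² = 0.00281;  (-3·δz/z)² = (-3×0.0324)² = 0.00943;  (1·δc/c)² = (1×0.0789)² = 0.00623
δQ/Q = √(0.0185) = 0.136
Q = 2.47e+08, so δQ = 0.136 × 2.47e+08 = 3.35e+07.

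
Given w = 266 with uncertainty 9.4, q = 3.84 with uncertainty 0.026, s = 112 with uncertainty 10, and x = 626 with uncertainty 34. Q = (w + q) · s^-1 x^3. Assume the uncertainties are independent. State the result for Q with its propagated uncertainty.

(5.91 ± 1.12) × 10^8

Let u = w + q = 270. δu = √(δw² + δq²) = √(88.4 + 0.000676) = 9.40, so δu/u = 0.0348.
Q is then a monomial in u, s, x:
δQ/Q = √((δu/u)² + (-1·δs/s)² + (3·δx/x)²) = √(0.00121 + 0.00797 + 0.0265) = 0.189
Q = 5.91e+08, so δQ = 0.189 × 5.91e+08 = 1.12e+08.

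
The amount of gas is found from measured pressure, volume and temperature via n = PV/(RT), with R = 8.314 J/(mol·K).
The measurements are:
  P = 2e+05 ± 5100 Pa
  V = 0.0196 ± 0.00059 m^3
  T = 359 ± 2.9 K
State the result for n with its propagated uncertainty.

1.31 ± 0.0529 mol

For a monomial n ∝ P, V, T^-1, fractional errors add in quadrature:
  (1·δP/P)² = (1×0.0255)² = 0.000650;  (1·δV/V)² = (1×0.0301)² = 0.000906;  (-1·δT/T)² = (-1×0.00808)² = 6.53e-05
δn/n = √(0.00162) = 0.0403
n = 1.31 mol, so δn = 0.0403 × 1.31 = 0.0529 mol.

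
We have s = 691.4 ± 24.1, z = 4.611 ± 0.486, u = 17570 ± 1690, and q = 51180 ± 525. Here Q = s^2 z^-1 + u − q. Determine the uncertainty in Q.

13200

Let p = s^2·z^-1 = 103700. δp/p = √((2·δs/s)² + (-1·δz/z)²) = √(0.00486 + 0.0111) = 0.126, so δp = 13100.
Q = p + u − q: δQ = √(δp² + δu² + δq²) = √(1.72e+08 + 2.86e+06 + 2.76e+05) = 13200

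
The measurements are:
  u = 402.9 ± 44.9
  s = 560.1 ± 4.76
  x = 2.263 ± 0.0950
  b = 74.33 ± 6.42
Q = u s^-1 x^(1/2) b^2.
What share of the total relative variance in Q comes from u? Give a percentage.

(δQ/Q)² = (1·δu/u)² + (-1·δs/s)² + (½·δx/x)² + (2·δb/b)²
  u term: (1×0.111)² = 0.0124
  s term: (-1×0.00850)² = 7.22e-05
  x term: (0.5×0.0420)² = 0.000441
  b term: (2×0.0864)² = 0.0298
Total = 0.0428. Share from u = 0.0124/0.0428 = 0.290.

29.0%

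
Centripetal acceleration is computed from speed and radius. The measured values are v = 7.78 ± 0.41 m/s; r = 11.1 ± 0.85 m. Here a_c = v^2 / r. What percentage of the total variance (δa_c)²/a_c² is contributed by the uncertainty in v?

65.5%

(δa_c/a_c)² = (2·δv/v)² + (-1·δr/r)²
  v term: (2×0.0527)² = 0.0111
  r term: (-1×0.0766)² = 0.00586
Total = 0.0170. Share from v = 0.0111/0.0170 = 0.655.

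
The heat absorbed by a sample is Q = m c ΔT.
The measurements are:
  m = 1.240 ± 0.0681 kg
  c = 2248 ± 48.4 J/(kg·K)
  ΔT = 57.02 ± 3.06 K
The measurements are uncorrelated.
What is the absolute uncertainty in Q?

For a monomial Q ∝ m, c, ΔT, fractional errors add in quadrature:
  (1·δm/m)² = (1×0.0549)² = 0.00302;  (1·δc/c)² = (1×0.0215)² = 0.000464;  (1·δΔT/ΔT)² = (1×0.0537)² = 0.00288
δQ/Q = √(0.00636) = 0.0797
Q = 158900 J, so δQ = 0.0797 × 158900 = 12700 J.

12700 J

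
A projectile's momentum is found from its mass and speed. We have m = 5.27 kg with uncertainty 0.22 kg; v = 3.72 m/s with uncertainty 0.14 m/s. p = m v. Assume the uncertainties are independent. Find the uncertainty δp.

1.10 kg·m/s

Since p is a product/quotient, work with relative uncertainties:
  (1·δm/m)² = (1×0.0417)² = 0.00174;  (1·δv/v)² = (1×0.0376)² = 0.00142
δp/p = √(0.00316) = 0.0562
p = 19.6 kg·m/s, so δp = 0.0562 × 19.6 = 1.10 kg·m/s.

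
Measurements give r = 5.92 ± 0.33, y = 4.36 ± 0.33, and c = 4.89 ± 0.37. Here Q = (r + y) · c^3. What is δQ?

278

Let u = r + y = 10.3. δu = √(δr² + δy²) = √(0.109 + 0.109) = 0.467, so δu/u = 0.0454.
Q is then a monomial in u, c:
δQ/Q = √((δu/u)² + (3·δc/c)²) = √(0.00206 + 0.0515) = 0.231
Q = 1200, so δQ = 0.231 × 1200 = 278.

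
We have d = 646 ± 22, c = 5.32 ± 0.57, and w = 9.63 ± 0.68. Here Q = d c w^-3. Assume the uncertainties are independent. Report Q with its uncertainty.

3.85 ± 0.923

For a monomial Q ∝ d, c, w^-3, fractional errors add in quadrature:
  (1·δd/d)² = (1×0.0341)² = 0.00116;  (1·δc/c)² = (1×0.107)² = 0.0115;  (-3·δw/w)² = (-3×0.0706)² = 0.0449
δQ/Q = √(0.0575) = 0.240
Q = 3.85, so δQ = 0.240 × 3.85 = 0.923.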